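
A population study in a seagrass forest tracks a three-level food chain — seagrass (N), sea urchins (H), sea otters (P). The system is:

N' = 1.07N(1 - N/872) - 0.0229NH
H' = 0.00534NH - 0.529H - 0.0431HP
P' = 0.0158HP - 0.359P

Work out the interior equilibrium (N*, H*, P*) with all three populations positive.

From dP/dt = 0: 0.0158H* = 0.359, so H* = 22.7.
From dN/dt = 0: 1.07(1 - N*/872) = 0.0229·22.7, giving N* = 872·(1 - 0.486) = 448.
From dH/dt = 0: 0.00534·448 - 0.529 = 0.0431P*, so P* = 1.86/0.0431 = 43.2.

N* ≈ 448, H* ≈ 22.7, P* ≈ 43.2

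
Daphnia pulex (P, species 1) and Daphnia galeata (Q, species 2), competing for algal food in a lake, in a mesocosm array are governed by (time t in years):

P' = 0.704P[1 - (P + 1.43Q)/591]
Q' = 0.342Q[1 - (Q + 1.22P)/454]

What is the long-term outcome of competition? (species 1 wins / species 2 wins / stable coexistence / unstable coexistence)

unstable coexistence (outcome depends on initial conditions)

Compare the nullcline intercepts: K1/α12 = 591/1.43 = 413 < K2 = 454; K2/α21 = 454/1.22 = 372 < K1 = 591.
Since both are reversed, neither can invade when rare; the interior point is a saddle.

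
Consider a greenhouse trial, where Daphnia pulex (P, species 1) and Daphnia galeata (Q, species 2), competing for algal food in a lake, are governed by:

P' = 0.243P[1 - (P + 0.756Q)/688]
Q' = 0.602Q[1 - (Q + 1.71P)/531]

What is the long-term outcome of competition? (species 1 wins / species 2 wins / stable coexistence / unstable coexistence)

Compare the nullcline intercepts: K1/α12 = 688/0.756 = 910 > K2 = 531; K2/α21 = 531/1.71 = 311 < K1 = 688.
Since the inequalities point opposite ways, species 1 can invade but species 2 cannot.

species 1 excludes species 2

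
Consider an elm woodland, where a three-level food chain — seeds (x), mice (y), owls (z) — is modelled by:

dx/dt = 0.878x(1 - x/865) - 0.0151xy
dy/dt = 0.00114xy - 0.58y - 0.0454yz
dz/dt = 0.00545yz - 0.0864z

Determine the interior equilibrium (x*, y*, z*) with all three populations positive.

x* ≈ 629, y* ≈ 15.9, z* ≈ 3.02

From dz/dt = 0: 0.00545y* = 0.0864, so y* = 15.9.
From dx/dt = 0: 0.878(1 - x*/865) = 0.0151·15.9, giving x* = 865·(1 - 0.273) = 629.
From dy/dt = 0: 0.00114·629 - 0.58 = 0.0454z*, so z* = 0.137/0.0454 = 3.02.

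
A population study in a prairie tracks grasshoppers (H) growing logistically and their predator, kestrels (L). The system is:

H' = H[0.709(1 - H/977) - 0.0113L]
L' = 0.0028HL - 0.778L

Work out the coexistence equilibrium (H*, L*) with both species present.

From dL/dt = 0 with L > 0: 0.0028H* = 0.778, so H* = 278.
Substitute into dH/dt = 0: 0.709(1 - 278/977) = 0.0113L*.
The bracket is 0.716, giving L* = 0.507/0.0113 = 44.9.

H* ≈ 278, L* ≈ 44.9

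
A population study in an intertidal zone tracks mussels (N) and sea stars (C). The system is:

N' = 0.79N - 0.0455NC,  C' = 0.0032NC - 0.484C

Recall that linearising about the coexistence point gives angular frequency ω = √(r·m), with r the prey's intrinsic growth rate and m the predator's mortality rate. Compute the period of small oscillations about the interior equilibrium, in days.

Here r = 0.79 and m = 0.484, so r·m = 0.382.
ω = √0.382 = 0.618 per day, hence T = 2π/ω ≈ 10.2 days.

T ≈ 10.2 days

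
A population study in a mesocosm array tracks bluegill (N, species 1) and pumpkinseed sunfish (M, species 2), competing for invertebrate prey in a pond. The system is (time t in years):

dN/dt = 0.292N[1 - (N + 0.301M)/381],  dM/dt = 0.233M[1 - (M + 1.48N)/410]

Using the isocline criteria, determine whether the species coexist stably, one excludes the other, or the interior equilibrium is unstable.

species 1 excludes species 2

Compare the nullcline intercepts: K1/α12 = 381/0.301 = 1270 > K2 = 410; K2/α21 = 410/1.48 = 277 < K1 = 381.
Since the inequalities point opposite ways, species 1 can invade but species 2 cannot.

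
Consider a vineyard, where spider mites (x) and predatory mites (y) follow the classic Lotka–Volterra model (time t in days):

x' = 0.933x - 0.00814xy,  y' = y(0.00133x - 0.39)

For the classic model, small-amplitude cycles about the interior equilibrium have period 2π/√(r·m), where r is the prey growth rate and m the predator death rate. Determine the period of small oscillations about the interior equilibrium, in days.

Here r = 0.933 and m = 0.39, so r·m = 0.364.
ω = √0.364 = 0.603 per day, hence T = 2π/ω ≈ 10.4 days.

T ≈ 10.4 days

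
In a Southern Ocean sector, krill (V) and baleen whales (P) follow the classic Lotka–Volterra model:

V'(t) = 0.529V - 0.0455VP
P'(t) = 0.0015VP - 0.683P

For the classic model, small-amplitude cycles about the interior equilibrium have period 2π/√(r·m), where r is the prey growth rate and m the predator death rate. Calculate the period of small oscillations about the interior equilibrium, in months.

Here r = 0.529 and m = 0.683, so r·m = 0.361.
ω = √0.361 = 0.601 per month, hence T = 2π/ω ≈ 10.5 months.

T ≈ 10.5 months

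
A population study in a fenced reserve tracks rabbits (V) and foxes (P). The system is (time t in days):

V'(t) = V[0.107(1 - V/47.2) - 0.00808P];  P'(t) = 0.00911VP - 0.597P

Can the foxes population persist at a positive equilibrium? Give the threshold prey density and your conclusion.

Threshold V = 65.5; K < 65.5, so no, the predator goes extinct.

The predator equation gives dP/dt > 0 only when V > 0.597/0.00911 = 65.5.
Without the predator, V → K = 47.2. Since 47.2 < 65.5, the predator cannot invade.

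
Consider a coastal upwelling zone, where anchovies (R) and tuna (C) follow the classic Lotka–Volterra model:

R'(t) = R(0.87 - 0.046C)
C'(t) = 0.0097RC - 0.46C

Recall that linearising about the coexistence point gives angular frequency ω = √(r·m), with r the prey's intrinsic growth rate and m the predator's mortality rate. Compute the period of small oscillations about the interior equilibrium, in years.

T ≈ 9.93 years

Here r = 0.87 and m = 0.46, so r·m = 0.4.
ω = √0.4 = 0.633 per year, hence T = 2π/ω ≈ 9.93 years.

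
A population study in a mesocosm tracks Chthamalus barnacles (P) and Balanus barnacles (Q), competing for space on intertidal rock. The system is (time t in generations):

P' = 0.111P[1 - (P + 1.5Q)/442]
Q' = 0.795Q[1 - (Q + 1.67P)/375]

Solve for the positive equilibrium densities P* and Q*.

Setting both brackets to zero gives the nullclines P + 1.5Q = 442 and 1.67P + Q = 375.
Substituting Q = 375 - 1.67P into the first: P(1 - 1.5·1.67) = 442 - 1.5·375.
So P* = -120/-1.5 = 80.1, and then Q* = 375 - 1.67·80.1 = 241.

P* ≈ 80.1, Q* ≈ 241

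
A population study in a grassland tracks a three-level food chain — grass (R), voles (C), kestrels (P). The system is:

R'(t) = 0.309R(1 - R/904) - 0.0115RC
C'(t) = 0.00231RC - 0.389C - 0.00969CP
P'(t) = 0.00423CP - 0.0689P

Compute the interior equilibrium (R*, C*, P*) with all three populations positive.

R* ≈ 356, C* ≈ 16.3, P* ≈ 44.7

From dP/dt = 0: 0.00423C* = 0.0689, so C* = 16.3.
From dR/dt = 0: 0.309(1 - R*/904) = 0.0115·16.3, giving R* = 904·(1 - 0.606) = 356.
From dC/dt = 0: 0.00231·356 - 0.389 = 0.00969P*, so P* = 0.433/0.00969 = 44.7.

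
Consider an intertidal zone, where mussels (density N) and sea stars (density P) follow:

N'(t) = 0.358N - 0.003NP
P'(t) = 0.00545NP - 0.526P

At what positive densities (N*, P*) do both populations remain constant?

N* ≈ 96.5, P* ≈ 119

Set dP/dt = 0 with P > 0: 0.00545N - 0.526 = 0, so N* = 0.526/0.00545 = 96.5.
Set dN/dt = 0 with N > 0: 0.358 - 0.003P = 0, so P* = 0.358/0.003 = 119.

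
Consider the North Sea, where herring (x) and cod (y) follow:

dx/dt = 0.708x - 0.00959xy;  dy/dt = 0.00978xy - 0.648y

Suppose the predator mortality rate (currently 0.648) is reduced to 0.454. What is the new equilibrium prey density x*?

At the interior fixed point, setting dy/dt = 0 with y > 0 fixes x* = (predator death rate)/(xy coefficient) — independent of the other coefficients.
With the change, x* = 0.454/0.00978 = 46.4; it falls from 66.3.

x* ≈ 46.4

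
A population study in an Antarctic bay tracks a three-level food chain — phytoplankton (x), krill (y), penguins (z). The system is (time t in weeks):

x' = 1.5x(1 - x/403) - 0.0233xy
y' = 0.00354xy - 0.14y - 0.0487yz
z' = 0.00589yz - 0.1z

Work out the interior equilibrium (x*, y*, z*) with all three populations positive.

x* ≈ 297, y* ≈ 17, z* ≈ 18.7

From dz/dt = 0: 0.00589y* = 0.1, so y* = 17.
From dx/dt = 0: 1.5(1 - x*/403) = 0.0233·17, giving x* = 403·(1 - 0.264) = 297.
From dy/dt = 0: 0.00354·297 - 0.14 = 0.0487z*, so z* = 0.91/0.0487 = 18.7.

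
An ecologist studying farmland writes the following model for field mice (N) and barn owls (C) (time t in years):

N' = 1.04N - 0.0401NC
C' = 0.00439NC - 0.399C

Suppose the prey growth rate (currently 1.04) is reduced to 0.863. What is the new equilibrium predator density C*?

At the interior fixed point, setting dN/dt = 0 with N > 0 fixes C* = (prey growth rate)/(NC coefficient) — independent of the other coefficients.
With the change, C* = 0.863/0.0401 = 21.5; it falls from 25.9.

C* ≈ 21.5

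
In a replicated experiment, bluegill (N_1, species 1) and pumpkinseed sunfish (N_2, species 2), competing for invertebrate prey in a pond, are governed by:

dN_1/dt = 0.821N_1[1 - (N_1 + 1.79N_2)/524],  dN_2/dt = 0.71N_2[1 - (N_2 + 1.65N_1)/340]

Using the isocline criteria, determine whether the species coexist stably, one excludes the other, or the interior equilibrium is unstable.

Compare the nullcline intercepts: K1/α12 = 524/1.79 = 293 < K2 = 340; K2/α21 = 340/1.65 = 206 < K1 = 524.
Since both are reversed, neither can invade when rare; the interior point is a saddle.

unstable coexistence (outcome depends on initial conditions)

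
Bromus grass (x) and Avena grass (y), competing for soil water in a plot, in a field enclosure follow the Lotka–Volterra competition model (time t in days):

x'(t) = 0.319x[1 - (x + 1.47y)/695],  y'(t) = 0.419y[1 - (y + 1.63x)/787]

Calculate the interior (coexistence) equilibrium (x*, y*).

Setting both brackets to zero gives the nullclines x + 1.47y = 695 and 1.63x + y = 787.
Substituting y = 787 - 1.63x into the first: x(1 - 1.47·1.63) = 695 - 1.47·787.
So x* = -462/-1.4 = 331, and then y* = 787 - 1.63·331 = 248.

x* ≈ 331, y* ≈ 248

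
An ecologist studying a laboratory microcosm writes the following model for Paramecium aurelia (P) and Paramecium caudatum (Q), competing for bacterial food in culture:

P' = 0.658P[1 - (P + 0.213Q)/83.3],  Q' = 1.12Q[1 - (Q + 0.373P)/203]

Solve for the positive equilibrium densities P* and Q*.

P* ≈ 43.5, Q* ≈ 187

Setting both brackets to zero gives the nullclines P + 0.213Q = 83.3 and 0.373P + Q = 203.
Substituting Q = 203 - 0.373P into the first: P(1 - 0.213·0.373) = 83.3 - 0.213·203.
So P* = 40.1/0.921 = 43.5, and then Q* = 203 - 0.373·43.5 = 187.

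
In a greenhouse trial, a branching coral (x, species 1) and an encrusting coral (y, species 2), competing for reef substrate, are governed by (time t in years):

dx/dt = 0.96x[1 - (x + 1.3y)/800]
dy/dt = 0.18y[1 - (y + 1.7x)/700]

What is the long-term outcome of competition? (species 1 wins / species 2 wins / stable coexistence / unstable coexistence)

Compare the nullcline intercepts: K1/α12 = 800/1.3 = 615 < K2 = 700; K2/α21 = 700/1.7 = 412 < K1 = 800.
Since both are reversed, neither can invade when rare; the interior point is a saddle.

unstable coexistence (outcome depends on initial conditions)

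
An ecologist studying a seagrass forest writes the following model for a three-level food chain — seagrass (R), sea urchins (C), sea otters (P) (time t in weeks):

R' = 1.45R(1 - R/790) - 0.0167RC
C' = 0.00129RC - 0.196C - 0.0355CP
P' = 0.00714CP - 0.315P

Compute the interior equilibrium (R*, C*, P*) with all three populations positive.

From dP/dt = 0: 0.00714C* = 0.315, so C* = 44.1.
From dR/dt = 0: 1.45(1 - R*/790) = 0.0167·44.1, giving R* = 790·(1 - 0.508) = 389.
From dC/dt = 0: 0.00129·389 - 0.196 = 0.0355P*, so P* = 0.305/0.0355 = 8.6.

R* ≈ 389, C* ≈ 44.1, P* ≈ 8.6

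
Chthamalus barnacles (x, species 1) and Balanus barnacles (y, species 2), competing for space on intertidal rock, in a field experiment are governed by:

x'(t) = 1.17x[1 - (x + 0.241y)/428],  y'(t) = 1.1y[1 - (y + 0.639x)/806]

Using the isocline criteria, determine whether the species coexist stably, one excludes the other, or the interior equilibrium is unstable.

Compare the nullcline intercepts: K1/α12 = 428/0.241 = 1780 > K2 = 806; K2/α21 = 806/0.639 = 1260 > K1 = 428.
Since both inequalities hold, each species can invade when rare, so the interior equilibrium is stable.

stable coexistence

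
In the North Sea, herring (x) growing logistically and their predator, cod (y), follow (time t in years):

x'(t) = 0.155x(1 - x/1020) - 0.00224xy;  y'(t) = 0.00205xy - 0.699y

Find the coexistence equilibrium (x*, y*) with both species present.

From dy/dt = 0 with y > 0: 0.00205x* = 0.699, so x* = 341.
Substitute into dx/dt = 0: 0.155(1 - 341/1020) = 0.00224y*.
The bracket is 0.666, giving y* = 0.103/0.00224 = 46.1.

x* ≈ 341, y* ≈ 46.1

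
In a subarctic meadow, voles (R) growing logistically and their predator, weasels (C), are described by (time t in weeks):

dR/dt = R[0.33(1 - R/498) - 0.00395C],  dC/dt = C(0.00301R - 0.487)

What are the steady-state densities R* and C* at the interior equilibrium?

R* ≈ 162, C* ≈ 56.4

From dC/dt = 0 with C > 0: 0.00301R* = 0.487, so R* = 162.
Substitute into dR/dt = 0: 0.33(1 - 162/498) = 0.00395C*.
The bracket is 0.675, giving C* = 0.223/0.00395 = 56.4.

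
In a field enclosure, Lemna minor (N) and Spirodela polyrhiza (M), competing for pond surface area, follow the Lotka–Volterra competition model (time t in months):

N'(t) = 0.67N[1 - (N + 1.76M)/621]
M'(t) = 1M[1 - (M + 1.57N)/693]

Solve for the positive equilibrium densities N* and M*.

N* ≈ 340, M* ≈ 160

Setting both brackets to zero gives the nullclines N + 1.76M = 621 and 1.57N + M = 693.
Substituting M = 693 - 1.57N into the first: N(1 - 1.76·1.57) = 621 - 1.76·693.
So N* = -599/-1.76 = 340, and then M* = 693 - 1.57·340 = 160.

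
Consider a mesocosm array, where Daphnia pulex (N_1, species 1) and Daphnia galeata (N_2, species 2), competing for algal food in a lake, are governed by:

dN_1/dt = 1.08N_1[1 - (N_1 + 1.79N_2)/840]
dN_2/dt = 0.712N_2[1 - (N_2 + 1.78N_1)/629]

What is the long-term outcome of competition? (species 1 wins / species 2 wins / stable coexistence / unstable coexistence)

unstable coexistence (outcome depends on initial conditions)

Compare the nullcline intercepts: K1/α12 = 840/1.79 = 469 < K2 = 629; K2/α21 = 629/1.78 = 353 < K1 = 840.
Since both are reversed, neither can invade when rare; the interior point is a saddle.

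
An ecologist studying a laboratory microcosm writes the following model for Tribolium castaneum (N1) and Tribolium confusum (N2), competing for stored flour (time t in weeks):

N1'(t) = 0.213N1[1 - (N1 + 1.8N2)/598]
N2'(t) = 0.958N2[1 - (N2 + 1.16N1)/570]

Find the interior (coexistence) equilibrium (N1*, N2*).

N1* ≈ 393, N2* ≈ 114

Setting both brackets to zero gives the nullclines N1 + 1.8N2 = 598 and 1.16N1 + N2 = 570.
Substituting N2 = 570 - 1.16N1 into the first: N1(1 - 1.8·1.16) = 598 - 1.8·570.
So N1* = -428/-1.09 = 393, and then N2* = 570 - 1.16·393 = 114.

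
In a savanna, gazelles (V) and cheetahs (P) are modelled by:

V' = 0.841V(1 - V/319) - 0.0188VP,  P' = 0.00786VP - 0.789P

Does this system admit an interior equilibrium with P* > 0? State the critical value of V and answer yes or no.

The predator equation gives dP/dt > 0 only when V > 0.789/0.00786 = 100.
Without the predator, V → K = 319. Since 319 > 100, the predator can invade and persist.

Threshold V = 100; K > 100, so yes, the predator persists.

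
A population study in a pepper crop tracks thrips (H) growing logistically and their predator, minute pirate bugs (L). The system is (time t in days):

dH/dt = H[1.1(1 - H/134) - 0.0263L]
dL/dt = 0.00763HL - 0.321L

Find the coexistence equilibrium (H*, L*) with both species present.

H* ≈ 42.1, L* ≈ 28.7

From dL/dt = 0 with L > 0: 0.00763H* = 0.321, so H* = 42.1.
Substitute into dH/dt = 0: 1.1(1 - 42.1/134) = 0.0263L*.
The bracket is 0.686, giving L* = 0.755/0.0263 = 28.7.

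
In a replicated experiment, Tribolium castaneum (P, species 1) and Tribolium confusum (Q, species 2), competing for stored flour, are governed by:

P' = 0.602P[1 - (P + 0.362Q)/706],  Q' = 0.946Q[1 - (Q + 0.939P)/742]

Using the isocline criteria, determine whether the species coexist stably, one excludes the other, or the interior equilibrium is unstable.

Compare the nullcline intercepts: K1/α12 = 706/0.362 = 1950 > K2 = 742; K2/α21 = 742/0.939 = 790 > K1 = 706.
Since both inequalities hold, each species can invade when rare, so the interior equilibrium is stable.

stable coexistence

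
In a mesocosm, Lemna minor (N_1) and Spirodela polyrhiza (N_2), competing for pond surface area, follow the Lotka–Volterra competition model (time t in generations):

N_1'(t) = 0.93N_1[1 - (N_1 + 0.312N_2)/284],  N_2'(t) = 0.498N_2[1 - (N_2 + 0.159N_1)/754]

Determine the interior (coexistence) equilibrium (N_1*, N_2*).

N_1* ≈ 51.3, N_2* ≈ 746

Setting both brackets to zero gives the nullclines N_1 + 0.312N_2 = 284 and 0.159N_1 + N_2 = 754.
Substituting N_2 = 754 - 0.159N_1 into the first: N_1(1 - 0.312·0.159) = 284 - 0.312·754.
So N_1* = 48.8/0.95 = 51.3, and then N_2* = 754 - 0.159·51.3 = 746.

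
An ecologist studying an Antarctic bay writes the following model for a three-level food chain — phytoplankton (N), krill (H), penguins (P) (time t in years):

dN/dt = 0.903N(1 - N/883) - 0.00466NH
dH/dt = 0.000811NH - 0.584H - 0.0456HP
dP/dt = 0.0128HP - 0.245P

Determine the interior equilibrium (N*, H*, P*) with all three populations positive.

From dP/dt = 0: 0.0128H* = 0.245, so H* = 19.1.
From dN/dt = 0: 0.903(1 - N*/883) = 0.00466·19.1, giving N* = 883·(1 - 0.0988) = 796.
From dH/dt = 0: 0.000811·796 - 0.584 = 0.0456P*, so P* = 0.0614/0.0456 = 1.35.

N* ≈ 796, H* ≈ 19.1, P* ≈ 1.35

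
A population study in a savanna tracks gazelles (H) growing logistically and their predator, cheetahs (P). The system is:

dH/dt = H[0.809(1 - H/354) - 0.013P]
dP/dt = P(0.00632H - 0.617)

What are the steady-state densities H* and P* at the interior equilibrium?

From dP/dt = 0 with P > 0: 0.00632H* = 0.617, so H* = 97.6.
Substitute into dH/dt = 0: 0.809(1 - 97.6/354) = 0.013P*.
The bracket is 0.724, giving P* = 0.586/0.013 = 45.1.

H* ≈ 97.6, P* ≈ 45.1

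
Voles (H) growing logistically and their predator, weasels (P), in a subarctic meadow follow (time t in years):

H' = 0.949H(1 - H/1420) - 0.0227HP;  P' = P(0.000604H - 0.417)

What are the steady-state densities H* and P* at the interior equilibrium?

H* ≈ 690, P* ≈ 21.5

From dP/dt = 0 with P > 0: 0.000604H* = 0.417, so H* = 690.
Substitute into dH/dt = 0: 0.949(1 - 690/1420) = 0.0227P*.
The bracket is 0.514, giving P* = 0.488/0.0227 = 21.5.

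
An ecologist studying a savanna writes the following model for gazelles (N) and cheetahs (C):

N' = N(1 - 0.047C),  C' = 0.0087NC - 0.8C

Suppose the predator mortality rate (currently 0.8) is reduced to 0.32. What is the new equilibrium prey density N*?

At the interior fixed point, setting dC/dt = 0 with C > 0 fixes N* = (predator death rate)/(NC coefficient) — independent of the other coefficients.
With the change, N* = 0.32/0.0087 = 36.8; it falls from 92.

N* ≈ 36.8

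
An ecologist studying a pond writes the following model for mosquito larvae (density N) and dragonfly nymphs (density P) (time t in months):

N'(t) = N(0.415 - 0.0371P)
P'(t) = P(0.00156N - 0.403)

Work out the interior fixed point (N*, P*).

N* ≈ 258, P* ≈ 11.2

Set dP/dt = 0 with P > 0: 0.00156N - 0.403 = 0, so N* = 0.403/0.00156 = 258.
Set dN/dt = 0 with N > 0: 0.415 - 0.0371P = 0, so P* = 0.415/0.0371 = 11.2.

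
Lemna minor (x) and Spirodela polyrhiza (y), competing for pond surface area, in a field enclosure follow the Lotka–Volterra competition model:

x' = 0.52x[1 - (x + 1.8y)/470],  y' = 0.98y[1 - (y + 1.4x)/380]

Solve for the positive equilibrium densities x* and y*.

Setting both brackets to zero gives the nullclines x + 1.8y = 470 and 1.4x + y = 380.
Substituting y = 380 - 1.4x into the first: x(1 - 1.8·1.4) = 470 - 1.8·380.
So x* = -214/-1.52 = 141, and then y* = 380 - 1.4·141 = 183.

x* ≈ 141, y* ≈ 183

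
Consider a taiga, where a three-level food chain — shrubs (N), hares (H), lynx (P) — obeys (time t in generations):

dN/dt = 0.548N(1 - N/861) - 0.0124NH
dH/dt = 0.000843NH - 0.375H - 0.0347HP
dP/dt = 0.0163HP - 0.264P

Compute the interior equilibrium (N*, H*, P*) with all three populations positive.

N* ≈ 545, H* ≈ 16.2, P* ≈ 2.44

From dP/dt = 0: 0.0163H* = 0.264, so H* = 16.2.
From dN/dt = 0: 0.548(1 - N*/861) = 0.0124·16.2, giving N* = 861·(1 - 0.366) = 545.
From dH/dt = 0: 0.000843·545 - 0.375 = 0.0347P*, so P* = 0.0848/0.0347 = 2.44.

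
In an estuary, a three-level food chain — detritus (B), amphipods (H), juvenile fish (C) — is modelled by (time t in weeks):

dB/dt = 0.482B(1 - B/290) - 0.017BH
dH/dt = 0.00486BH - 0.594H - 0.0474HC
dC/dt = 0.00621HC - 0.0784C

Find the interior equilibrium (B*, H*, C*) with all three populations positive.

B* ≈ 161, H* ≈ 12.6, C* ≈ 3.96

From dC/dt = 0: 0.00621H* = 0.0784, so H* = 12.6.
From dB/dt = 0: 0.482(1 - B*/290) = 0.017·12.6, giving B* = 290·(1 - 0.445) = 161.
From dH/dt = 0: 0.00486·161 - 0.594 = 0.0474C*, so C* = 0.188/0.0474 = 3.96.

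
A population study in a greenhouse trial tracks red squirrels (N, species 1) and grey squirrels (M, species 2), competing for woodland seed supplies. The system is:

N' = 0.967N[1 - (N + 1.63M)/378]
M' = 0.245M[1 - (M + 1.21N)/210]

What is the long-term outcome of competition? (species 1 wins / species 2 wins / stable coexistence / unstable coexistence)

Compare the nullcline intercepts: K1/α12 = 378/1.63 = 232 > K2 = 210; K2/α21 = 210/1.21 = 174 < K1 = 378.
Since the inequalities point opposite ways, species 1 can invade but species 2 cannot.

species 1 excludes species 2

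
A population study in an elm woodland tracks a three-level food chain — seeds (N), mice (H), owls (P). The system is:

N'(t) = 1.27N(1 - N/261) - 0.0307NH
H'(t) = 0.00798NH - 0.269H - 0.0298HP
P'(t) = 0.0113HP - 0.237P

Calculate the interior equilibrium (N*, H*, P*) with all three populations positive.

N* ≈ 129, H* ≈ 21, P* ≈ 25.4

From dP/dt = 0: 0.0113H* = 0.237, so H* = 21.
From dN/dt = 0: 1.27(1 - N*/261) = 0.0307·21, giving N* = 261·(1 - 0.507) = 129.
From dH/dt = 0: 0.00798·129 - 0.269 = 0.0298P*, so P* = 0.758/0.0298 = 25.4.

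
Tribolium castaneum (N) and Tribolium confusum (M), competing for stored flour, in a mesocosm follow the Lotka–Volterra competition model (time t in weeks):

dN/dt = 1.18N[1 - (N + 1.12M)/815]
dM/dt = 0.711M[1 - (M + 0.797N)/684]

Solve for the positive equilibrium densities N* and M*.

N* ≈ 456, M* ≈ 321

Setting both brackets to zero gives the nullclines N + 1.12M = 815 and 0.797N + M = 684.
Substituting M = 684 - 0.797N into the first: N(1 - 1.12·0.797) = 815 - 1.12·684.
So N* = 48.9/0.107 = 456, and then M* = 684 - 0.797·456 = 321.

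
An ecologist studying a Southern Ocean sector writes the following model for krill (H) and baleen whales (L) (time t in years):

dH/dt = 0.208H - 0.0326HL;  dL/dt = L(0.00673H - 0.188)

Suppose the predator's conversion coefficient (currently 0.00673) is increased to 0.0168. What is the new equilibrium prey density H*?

At the interior fixed point, setting dL/dt = 0 with L > 0 fixes H* = (predator death rate)/(HL coefficient) — independent of the other coefficients.
With the change, H* = 0.188/0.0168 = 11.2; it falls from 27.9.

H* ≈ 11.2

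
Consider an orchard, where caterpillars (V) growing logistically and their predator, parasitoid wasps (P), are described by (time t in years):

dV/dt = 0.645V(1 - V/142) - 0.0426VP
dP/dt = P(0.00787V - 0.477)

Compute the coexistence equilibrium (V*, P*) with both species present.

V* ≈ 60.6, P* ≈ 8.68

From dP/dt = 0 with P > 0: 0.00787V* = 0.477, so V* = 60.6.
Substitute into dV/dt = 0: 0.645(1 - 60.6/142) = 0.0426P*.
The bracket is 0.573, giving P* = 0.37/0.0426 = 8.68.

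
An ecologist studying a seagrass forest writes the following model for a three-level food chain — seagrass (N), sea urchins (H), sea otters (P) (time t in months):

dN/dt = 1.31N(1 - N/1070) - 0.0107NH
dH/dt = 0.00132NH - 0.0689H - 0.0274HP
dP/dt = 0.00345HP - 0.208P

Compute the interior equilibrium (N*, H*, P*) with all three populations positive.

N* ≈ 543, H* ≈ 60.3, P* ≈ 23.6

From dP/dt = 0: 0.00345H* = 0.208, so H* = 60.3.
From dN/dt = 0: 1.31(1 - N*/1070) = 0.0107·60.3, giving N* = 1070·(1 - 0.492) = 543.
From dH/dt = 0: 0.00132·543 - 0.0689 = 0.0274P*, so P* = 0.648/0.0274 = 23.6.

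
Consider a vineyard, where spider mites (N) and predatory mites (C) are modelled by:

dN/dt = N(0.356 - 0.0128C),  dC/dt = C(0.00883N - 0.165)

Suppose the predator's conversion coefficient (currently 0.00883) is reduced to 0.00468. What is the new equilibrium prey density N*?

At the interior fixed point, setting dC/dt = 0 with C > 0 fixes N* = (predator death rate)/(NC coefficient) — independent of the other coefficients.
With the change, N* = 0.165/0.00468 = 35.3; it rises from 18.7.

N* ≈ 35.3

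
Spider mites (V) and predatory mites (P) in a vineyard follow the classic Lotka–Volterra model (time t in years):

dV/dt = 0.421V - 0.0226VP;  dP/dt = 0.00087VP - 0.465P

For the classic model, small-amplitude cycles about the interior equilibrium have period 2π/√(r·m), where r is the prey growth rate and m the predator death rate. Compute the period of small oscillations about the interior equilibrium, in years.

Here r = 0.421 and m = 0.465, so r·m = 0.196.
ω = √0.196 = 0.442 per year, hence T = 2π/ω ≈ 14.2 years.

T ≈ 14.2 years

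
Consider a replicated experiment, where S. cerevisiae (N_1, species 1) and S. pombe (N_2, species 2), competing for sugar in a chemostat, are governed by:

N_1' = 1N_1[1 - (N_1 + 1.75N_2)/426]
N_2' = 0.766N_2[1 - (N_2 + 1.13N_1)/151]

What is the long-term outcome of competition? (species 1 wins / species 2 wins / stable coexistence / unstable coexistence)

species 1 excludes species 2

Compare the nullcline intercepts: K1/α12 = 426/1.75 = 243 > K2 = 151; K2/α21 = 151/1.13 = 134 < K1 = 426.
Since the inequalities point opposite ways, species 1 can invade but species 2 cannot.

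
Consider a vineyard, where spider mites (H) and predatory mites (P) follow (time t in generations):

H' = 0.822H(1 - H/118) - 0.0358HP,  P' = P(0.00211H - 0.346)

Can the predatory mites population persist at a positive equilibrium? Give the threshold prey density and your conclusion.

The predator equation gives dP/dt > 0 only when H > 0.346/0.00211 = 164.
Without the predator, H → K = 118. Since 118 < 164, the predator cannot invade.

Threshold H = 164; K < 164, so no, the predator goes extinct.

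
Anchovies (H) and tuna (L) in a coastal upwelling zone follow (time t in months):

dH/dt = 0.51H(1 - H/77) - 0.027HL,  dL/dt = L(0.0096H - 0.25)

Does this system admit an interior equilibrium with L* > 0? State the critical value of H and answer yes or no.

Threshold H = 26; K > 26, so yes, the predator persists.

The predator equation gives dL/dt > 0 only when H > 0.25/0.0096 = 26.
Without the predator, H → K = 77. Since 77 > 26, the predator can invade and persist.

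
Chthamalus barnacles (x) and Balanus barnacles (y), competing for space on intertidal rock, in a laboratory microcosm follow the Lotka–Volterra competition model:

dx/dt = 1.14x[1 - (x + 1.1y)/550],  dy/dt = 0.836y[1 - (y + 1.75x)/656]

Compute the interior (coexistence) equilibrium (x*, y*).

Setting both brackets to zero gives the nullclines x + 1.1y = 550 and 1.75x + y = 656.
Substituting y = 656 - 1.75x into the first: x(1 - 1.1·1.75) = 550 - 1.1·656.
So x* = -172/-0.925 = 186, and then y* = 656 - 1.75·186 = 331.

x* ≈ 186, y* ≈ 331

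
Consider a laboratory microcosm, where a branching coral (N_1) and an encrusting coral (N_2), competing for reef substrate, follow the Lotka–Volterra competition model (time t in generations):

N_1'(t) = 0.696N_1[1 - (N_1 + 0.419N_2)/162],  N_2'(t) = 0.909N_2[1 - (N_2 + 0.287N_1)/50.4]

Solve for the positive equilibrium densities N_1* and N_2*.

Setting both brackets to zero gives the nullclines N_1 + 0.419N_2 = 162 and 0.287N_1 + N_2 = 50.4.
Substituting N_2 = 50.4 - 0.287N_1 into the first: N_1(1 - 0.419·0.287) = 162 - 0.419·50.4.
So N_1* = 141/0.88 = 160, and then N_2* = 50.4 - 0.287·160 = 4.44.

N_1* ≈ 160, N_2* ≈ 4.44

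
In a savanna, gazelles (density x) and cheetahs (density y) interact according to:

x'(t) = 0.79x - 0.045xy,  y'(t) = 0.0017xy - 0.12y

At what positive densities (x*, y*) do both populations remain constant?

Set dy/dt = 0 with y > 0: 0.0017x - 0.12 = 0, so x* = 0.12/0.0017 = 70.6.
Set dx/dt = 0 with x > 0: 0.79 - 0.045y = 0, so y* = 0.79/0.045 = 17.6.

x* ≈ 70.6, y* ≈ 17.6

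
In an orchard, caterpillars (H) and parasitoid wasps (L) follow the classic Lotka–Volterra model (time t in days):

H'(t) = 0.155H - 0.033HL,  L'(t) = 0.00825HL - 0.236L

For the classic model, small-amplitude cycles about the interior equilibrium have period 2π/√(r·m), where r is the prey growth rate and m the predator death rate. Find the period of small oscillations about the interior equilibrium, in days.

Here r = 0.155 and m = 0.236, so r·m = 0.0366.
ω = √0.0366 = 0.191 per day, hence T = 2π/ω ≈ 32.9 days.

T ≈ 32.9 days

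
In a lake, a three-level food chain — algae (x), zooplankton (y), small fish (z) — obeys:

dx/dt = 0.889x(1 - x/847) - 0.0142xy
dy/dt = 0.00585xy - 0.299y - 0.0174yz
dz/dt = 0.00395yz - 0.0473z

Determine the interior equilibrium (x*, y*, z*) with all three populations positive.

x* ≈ 685, y* ≈ 12, z* ≈ 213

From dz/dt = 0: 0.00395y* = 0.0473, so y* = 12.
From dx/dt = 0: 0.889(1 - x*/847) = 0.0142·12, giving x* = 847·(1 - 0.191) = 685.
From dy/dt = 0: 0.00585·685 - 0.299 = 0.0174z*, so z* = 3.71/0.0174 = 213.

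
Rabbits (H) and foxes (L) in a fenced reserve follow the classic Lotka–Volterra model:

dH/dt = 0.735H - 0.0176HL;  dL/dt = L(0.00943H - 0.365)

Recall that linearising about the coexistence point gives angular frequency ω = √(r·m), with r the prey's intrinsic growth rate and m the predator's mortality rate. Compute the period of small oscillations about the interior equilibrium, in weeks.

T ≈ 12.1 weeks

Here r = 0.735 and m = 0.365, so r·m = 0.268.
ω = √0.268 = 0.518 per week, hence T = 2π/ω ≈ 12.1 weeks.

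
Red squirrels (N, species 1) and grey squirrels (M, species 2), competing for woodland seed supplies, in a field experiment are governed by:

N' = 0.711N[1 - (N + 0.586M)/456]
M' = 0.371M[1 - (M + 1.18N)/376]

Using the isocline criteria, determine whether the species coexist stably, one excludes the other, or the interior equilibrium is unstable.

Compare the nullcline intercepts: K1/α12 = 456/0.586 = 778 > K2 = 376; K2/α21 = 376/1.18 = 319 < K1 = 456.
Since the inequalities point opposite ways, species 1 can invade but species 2 cannot.

species 1 excludes species 2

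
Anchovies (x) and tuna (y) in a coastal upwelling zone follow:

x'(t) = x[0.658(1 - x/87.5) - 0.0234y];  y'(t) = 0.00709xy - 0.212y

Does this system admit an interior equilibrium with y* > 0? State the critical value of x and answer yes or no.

The predator equation gives dy/dt > 0 only when x > 0.212/0.00709 = 29.9.
Without the predator, x → K = 87.5. Since 87.5 > 29.9, the predator can invade and persist.

Threshold x = 29.9; K > 29.9, so yes, the predator persists.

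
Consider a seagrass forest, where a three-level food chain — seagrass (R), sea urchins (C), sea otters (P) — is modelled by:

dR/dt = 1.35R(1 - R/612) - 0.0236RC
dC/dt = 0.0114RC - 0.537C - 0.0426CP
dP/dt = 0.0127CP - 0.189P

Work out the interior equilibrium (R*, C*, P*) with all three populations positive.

From dP/dt = 0: 0.0127C* = 0.189, so C* = 14.9.
From dR/dt = 0: 1.35(1 - R*/612) = 0.0236·14.9, giving R* = 612·(1 - 0.26) = 453.
From dC/dt = 0: 0.0114·453 - 0.537 = 0.0426P*, so P* = 4.62/0.0426 = 109.

R* ≈ 453, C* ≈ 14.9, P* ≈ 109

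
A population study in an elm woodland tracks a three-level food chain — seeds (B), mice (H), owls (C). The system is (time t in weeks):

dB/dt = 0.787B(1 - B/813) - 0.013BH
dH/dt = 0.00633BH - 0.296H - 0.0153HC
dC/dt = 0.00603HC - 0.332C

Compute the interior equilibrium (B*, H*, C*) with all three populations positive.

From dC/dt = 0: 0.00603H* = 0.332, so H* = 55.1.
From dB/dt = 0: 0.787(1 - B*/813) = 0.013·55.1, giving B* = 813·(1 - 0.909) = 73.6.
From dH/dt = 0: 0.00633·73.6 - 0.296 = 0.0153C*, so C* = 0.17/0.0153 = 11.1.

B* ≈ 73.6, H* ≈ 55.1, C* ≈ 11.1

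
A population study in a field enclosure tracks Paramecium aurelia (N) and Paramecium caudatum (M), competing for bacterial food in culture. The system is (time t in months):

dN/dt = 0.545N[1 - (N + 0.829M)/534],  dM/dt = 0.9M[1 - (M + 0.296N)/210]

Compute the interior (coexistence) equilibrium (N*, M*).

Setting both brackets to zero gives the nullclines N + 0.829M = 534 and 0.296N + M = 210.
Substituting M = 210 - 0.296N into the first: N(1 - 0.829·0.296) = 534 - 0.829·210.
So N* = 360/0.755 = 477, and then M* = 210 - 0.296·477 = 68.8.

N* ≈ 477, M* ≈ 68.8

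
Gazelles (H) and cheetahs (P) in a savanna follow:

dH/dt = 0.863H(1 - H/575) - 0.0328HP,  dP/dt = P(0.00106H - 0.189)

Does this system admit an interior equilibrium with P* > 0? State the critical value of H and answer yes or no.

The predator equation gives dP/dt > 0 only when H > 0.189/0.00106 = 178.
Without the predator, H → K = 575. Since 575 > 178, the predator can invade and persist.

Threshold H = 178; K > 178, so yes, the predator persists.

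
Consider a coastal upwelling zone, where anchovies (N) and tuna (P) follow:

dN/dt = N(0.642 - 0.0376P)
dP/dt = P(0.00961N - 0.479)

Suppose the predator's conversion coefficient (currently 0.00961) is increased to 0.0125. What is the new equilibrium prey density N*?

N* ≈ 38.3

At the interior fixed point, setting dP/dt = 0 with P > 0 fixes N* = (predator death rate)/(NP coefficient) — independent of the other coefficients.
With the change, N* = 0.479/0.0125 = 38.3; it falls from 49.8.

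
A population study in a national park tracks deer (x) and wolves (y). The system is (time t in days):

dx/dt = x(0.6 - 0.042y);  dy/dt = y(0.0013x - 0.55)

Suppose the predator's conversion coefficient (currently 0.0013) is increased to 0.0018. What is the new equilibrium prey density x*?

At the interior fixed point, setting dy/dt = 0 with y > 0 fixes x* = (predator death rate)/(xy coefficient) — independent of the other coefficients.
With the change, x* = 0.55/0.0018 = 306; it falls from 423.

x* ≈ 306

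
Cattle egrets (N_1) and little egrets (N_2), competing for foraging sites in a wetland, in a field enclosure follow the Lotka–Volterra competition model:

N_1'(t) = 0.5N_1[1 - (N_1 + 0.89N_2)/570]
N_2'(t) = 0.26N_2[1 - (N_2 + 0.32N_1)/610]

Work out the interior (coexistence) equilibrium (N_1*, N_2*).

Setting both brackets to zero gives the nullclines N_1 + 0.89N_2 = 570 and 0.32N_1 + N_2 = 610.
Substituting N_2 = 610 - 0.32N_1 into the first: N_1(1 - 0.89·0.32) = 570 - 0.89·610.
So N_1* = 27.1/0.715 = 37.9, and then N_2* = 610 - 0.32·37.9 = 598.

N_1* ≈ 37.9, N_2* ≈ 598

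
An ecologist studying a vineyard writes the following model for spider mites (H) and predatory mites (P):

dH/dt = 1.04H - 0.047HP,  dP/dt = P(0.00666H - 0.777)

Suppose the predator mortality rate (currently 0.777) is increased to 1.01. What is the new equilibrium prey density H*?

H* ≈ 152

At the interior fixed point, setting dP/dt = 0 with P > 0 fixes H* = (predator death rate)/(HP coefficient) — independent of the other coefficients.
With the change, H* = 1.01/0.00666 = 152; it rises from 117.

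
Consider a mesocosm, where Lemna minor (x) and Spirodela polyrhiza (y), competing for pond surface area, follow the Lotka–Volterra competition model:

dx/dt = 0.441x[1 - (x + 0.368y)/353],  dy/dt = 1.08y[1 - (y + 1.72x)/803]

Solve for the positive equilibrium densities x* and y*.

Setting both brackets to zero gives the nullclines x + 0.368y = 353 and 1.72x + y = 803.
Substituting y = 803 - 1.72x into the first: x(1 - 0.368·1.72) = 353 - 0.368·803.
So x* = 57.5/0.367 = 157, and then y* = 803 - 1.72·157 = 534.

x* ≈ 157, y* ≈ 534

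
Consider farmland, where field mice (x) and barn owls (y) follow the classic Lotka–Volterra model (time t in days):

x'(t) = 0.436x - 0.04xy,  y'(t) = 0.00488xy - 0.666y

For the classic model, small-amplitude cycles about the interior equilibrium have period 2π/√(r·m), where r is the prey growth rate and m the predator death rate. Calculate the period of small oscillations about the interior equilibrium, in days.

Here r = 0.436 and m = 0.666, so r·m = 0.29.
ω = √0.29 = 0.539 per day, hence T = 2π/ω ≈ 11.7 days.

T ≈ 11.7 days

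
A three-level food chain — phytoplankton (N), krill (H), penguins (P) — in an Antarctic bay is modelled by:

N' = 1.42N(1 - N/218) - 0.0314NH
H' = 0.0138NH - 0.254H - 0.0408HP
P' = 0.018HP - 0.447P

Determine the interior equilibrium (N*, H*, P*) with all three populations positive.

From dP/dt = 0: 0.018H* = 0.447, so H* = 24.8.
From dN/dt = 0: 1.42(1 - N*/218) = 0.0314·24.8, giving N* = 218·(1 - 0.549) = 98.3.
From dH/dt = 0: 0.0138·98.3 - 0.254 = 0.0408P*, so P* = 1.1/0.0408 = 27.

N* ≈ 98.3, H* ≈ 24.8, P* ≈ 27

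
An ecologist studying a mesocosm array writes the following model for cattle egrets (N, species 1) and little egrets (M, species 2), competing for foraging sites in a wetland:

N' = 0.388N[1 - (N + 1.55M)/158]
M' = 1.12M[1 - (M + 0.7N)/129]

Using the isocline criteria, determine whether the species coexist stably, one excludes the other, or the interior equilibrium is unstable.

species 2 excludes species 1

Compare the nullcline intercepts: K1/α12 = 158/1.55 = 102 < K2 = 129; K2/α21 = 129/0.7 = 184 > K1 = 158.
Since the inequalities point opposite ways, species 2 can invade but species 1 cannot.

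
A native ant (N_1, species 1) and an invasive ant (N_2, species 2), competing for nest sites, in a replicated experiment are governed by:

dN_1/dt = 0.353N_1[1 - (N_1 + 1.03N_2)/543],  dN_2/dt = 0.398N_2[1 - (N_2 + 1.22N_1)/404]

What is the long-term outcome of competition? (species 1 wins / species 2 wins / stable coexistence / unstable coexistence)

species 1 excludes species 2

Compare the nullcline intercepts: K1/α12 = 543/1.03 = 527 > K2 = 404; K2/α21 = 404/1.22 = 331 < K1 = 543.
Since the inequalities point opposite ways, species 1 can invade but species 2 cannot.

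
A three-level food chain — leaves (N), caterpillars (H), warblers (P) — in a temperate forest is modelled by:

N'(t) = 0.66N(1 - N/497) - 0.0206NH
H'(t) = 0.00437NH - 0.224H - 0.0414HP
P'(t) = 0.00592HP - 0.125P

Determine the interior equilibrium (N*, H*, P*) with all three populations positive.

From dP/dt = 0: 0.00592H* = 0.125, so H* = 21.1.
From dN/dt = 0: 0.66(1 - N*/497) = 0.0206·21.1, giving N* = 497·(1 - 0.659) = 169.
From dH/dt = 0: 0.00437·169 - 0.224 = 0.0414P*, so P* = 0.517/0.0414 = 12.5.

N* ≈ 169, H* ≈ 21.1, P* ≈ 12.5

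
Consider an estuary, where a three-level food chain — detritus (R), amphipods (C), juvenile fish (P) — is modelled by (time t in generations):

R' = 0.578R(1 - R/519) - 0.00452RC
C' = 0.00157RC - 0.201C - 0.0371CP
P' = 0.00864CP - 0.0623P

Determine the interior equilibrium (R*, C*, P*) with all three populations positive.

R* ≈ 490, C* ≈ 7.21, P* ≈ 15.3

From dP/dt = 0: 0.00864C* = 0.0623, so C* = 7.21.
From dR/dt = 0: 0.578(1 - R*/519) = 0.00452·7.21, giving R* = 519·(1 - 0.0564) = 490.
From dC/dt = 0: 0.00157·490 - 0.201 = 0.0371P*, so P* = 0.568/0.0371 = 15.3.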